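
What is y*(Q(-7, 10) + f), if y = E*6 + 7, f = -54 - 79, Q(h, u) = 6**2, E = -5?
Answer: 2231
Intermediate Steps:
Q(h, u) = 36
f = -133
y = -23 (y = -5*6 + 7 = -30 + 7 = -23)
y*(Q(-7, 10) + f) = -23*(36 - 133) = -23*(-97) = 2231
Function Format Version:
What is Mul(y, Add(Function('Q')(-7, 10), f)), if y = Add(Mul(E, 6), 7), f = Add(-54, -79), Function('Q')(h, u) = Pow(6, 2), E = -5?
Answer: 2231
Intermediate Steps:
Function('Q')(h, u) = 36
f = -133
y = -23 (y = Add(Mul(-5, 6), 7) = Add(-30, 7) = -23)
Mul(y, Add(Function('Q')(-7, 10), f)) = Mul(-23, Add(36, -133)) = Mul(-23, -97) = 2231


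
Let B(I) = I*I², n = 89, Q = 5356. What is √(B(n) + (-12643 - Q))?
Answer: 3*√76330 ≈ 828.84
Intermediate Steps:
B(I) = I³
√(B(n) + (-12643 - Q)) = √(89³ + (-12643 - 1*5356)) = √(704969 + (-12643 - 5356)) = √(704969 - 17999) = √686970 = 3*√76330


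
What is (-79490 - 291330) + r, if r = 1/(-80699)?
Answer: -29924803181/80699 ≈ -3.7082e+5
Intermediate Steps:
r = -1/80699 ≈ -1.2392e-5
(-79490 - 291330) + r = (-79490 - 291330) - 1/80699 = -370820 - 1/80699 = -29924803181/80699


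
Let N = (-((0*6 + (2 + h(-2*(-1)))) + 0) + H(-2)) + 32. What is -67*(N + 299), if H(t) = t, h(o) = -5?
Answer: -22244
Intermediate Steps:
N = 33 (N = (-((0*6 + (2 - 5)) + 0) - 2) + 32 = (-((0 - 3) + 0) - 2) + 32 = (-(-3 + 0) - 2) + 32 = (-1*(-3) - 2) + 32 = (3 - 2) + 32 = 1 + 32 = 33)
-67*(N + 299) = -67*(33 + 299) = -67*332 = -22244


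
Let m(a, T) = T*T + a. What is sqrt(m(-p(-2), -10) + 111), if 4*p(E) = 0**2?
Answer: sqrt(211) ≈ 14.526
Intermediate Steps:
p(E) = 0 (p(E) = (1/4)*0**2 = (1/4)*0 = 0)
m(a, T) = a + T**2 (m(a, T) = T**2 + a = a + T**2)
sqrt(m(-p(-2), -10) + 111) = sqrt((-1*0 + (-10)**2) + 111) = sqrt((0 + 100) + 111) = sqrt(100 + 111) = sqrt(211)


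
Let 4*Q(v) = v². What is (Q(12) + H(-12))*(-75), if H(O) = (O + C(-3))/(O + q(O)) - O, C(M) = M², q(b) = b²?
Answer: -158325/44 ≈ -3598.3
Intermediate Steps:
Q(v) = v²/4
H(O) = -O + (9 + O)/(O + O²) (H(O) = (O + (-3)²)/(O + O²) - O = (O + 9)/(O + O²) - O = (9 + O)/(O + O²) - O = -O + (9 + O)/(O + O²))
(Q(12) + H(-12))*(-75) = ((¼)*12² + (9 - 12 - 1*(-12)² - 1*(-12)³)/((-12)*(1 - 12)))*(-75) = ((¼)*144 - 1/12*(9 - 12 - 1*144 - 1*(-1728))/(-11))*(-75) = (36 - 1/12*(-1/11)*(9 - 12 - 144 + 1728))*(-75) = (36 - 1/12*(-1/11)*1581)*(-75) = (36 + 527/44)*(-75) = (2111/44)*(-75) = -158325/44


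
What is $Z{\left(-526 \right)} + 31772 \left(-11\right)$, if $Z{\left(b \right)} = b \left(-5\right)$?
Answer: $-346862$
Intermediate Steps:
$Z{\left(b \right)} = - 5 b$
$Z{\left(-526 \right)} + 31772 \left(-11\right) = \left(-5\right) \left(-526\right) + 31772 \left(-11\right) = 2630 - 349492 = -346862$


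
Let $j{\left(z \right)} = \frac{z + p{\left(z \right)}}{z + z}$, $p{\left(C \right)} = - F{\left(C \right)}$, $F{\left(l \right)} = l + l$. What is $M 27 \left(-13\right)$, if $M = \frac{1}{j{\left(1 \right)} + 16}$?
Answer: $- \frac{702}{31} \approx -22.645$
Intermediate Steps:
$F{\left(l \right)} = 2 l$
$p{\left(C \right)} = - 2 C$
$j{\left(z \right)} = - \frac{1}{2}$ ($j{\left(z \right)} = \frac{z - 2 z}{z + z} = \frac{\left(-1\right) z}{2 z} = - z \frac{1}{2 z} = - \frac{1}{2}$)
$M = \frac{2}{31}$ ($M = \frac{1}{- \frac{1}{2} + 16} = \frac{1}{\frac{31}{2}} = \frac{2}{31} \approx 0.064516$)
$M 27 \left(-13\right) = \frac{2}{31} \cdot 27 \left(-13\right) = \frac{54}{31} \left(-13\right) = - \frac{702}{31}$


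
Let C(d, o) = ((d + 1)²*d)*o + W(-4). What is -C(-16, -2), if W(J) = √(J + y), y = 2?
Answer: -7200 - I*√2 ≈ -7200.0 - 1.4142*I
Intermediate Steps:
W(J) = √(2 + J) (W(J) = √(J + 2) = √(2 + J))
C(d, o) = I*√2 + d*o*(1 + d)² (C(d, o) = ((d + 1)²*d)*o + √(2 - 4) = ((1 + d)²*d)*o + √(-2) = (d*(1 + d)²)*o + I*√2 = d*o*(1 + d)² + I*√2 = I*√2 + d*o*(1 + d)²)
-C(-16, -2) = -(I*√2 - 16*(-2)*(1 - 16)²) = -(I*√2 - 16*(-2)*(-15)²) = -(I*√2 - 16*(-2)*225) = -(I*√2 + 7200) = -(7200 + I*√2) = -7200 - I*√2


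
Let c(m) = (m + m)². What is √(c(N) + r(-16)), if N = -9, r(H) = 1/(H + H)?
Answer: √20734/8 ≈ 17.999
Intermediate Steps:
r(H) = 1/(2*H)
c(m) = 4*m² (c(m) = (2*m)² = 4*m²)
√(c(N) + r(-16)) = √(4*(-9)² + (½)/(-16)) = √(4*81 + (½)*(-1/16)) = √(324 - 1/32) = √(10367/32) = √20734/8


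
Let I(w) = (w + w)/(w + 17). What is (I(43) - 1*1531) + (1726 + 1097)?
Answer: 38803/30 ≈ 1293.4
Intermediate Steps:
I(w) = 2*w/(17 + w) (I(w) = (2*w)/(17 + w) = 2*w/(17 + w))
(I(43) - 1*1531) + (1726 + 1097) = (2*43/(17 + 43) - 1*1531) + (1726 + 1097) = (2*43/60 - 1531) + 2823 = (2*43*(1/60) - 1531) + 2823 = (43/30 - 1531) + 2823 = -45887/30 + 2823 = 38803/30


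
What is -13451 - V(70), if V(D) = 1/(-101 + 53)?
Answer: -645647/48 ≈ -13451.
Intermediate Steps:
V(D) = -1/48 (V(D) = 1/(-48) = -1/48)
-13451 - V(70) = -13451 - 1*(-1/48) = -13451 + 1/48 = -645647/48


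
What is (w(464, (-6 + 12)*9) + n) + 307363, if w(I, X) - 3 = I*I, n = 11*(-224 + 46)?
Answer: 520704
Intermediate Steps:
n = -1958 (n = 11*(-178) = -1958)
w(I, X) = 3 + I² (w(I, X) = 3 + I*I = 3 + I²)
(w(464, (-6 + 12)*9) + n) + 307363 = ((3 + 464²) - 1958) + 307363 = ((3 + 215296) - 1958) + 307363 = (215299 - 1958) + 307363 = 213341 + 307363 = 520704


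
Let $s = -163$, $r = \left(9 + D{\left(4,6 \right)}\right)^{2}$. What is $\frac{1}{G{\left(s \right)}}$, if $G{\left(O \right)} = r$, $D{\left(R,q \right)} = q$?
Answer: $\frac{1}{225} \approx 0.0044444$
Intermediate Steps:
$r = 225$ ($r = \left(9 + 6\right)^{2} = 15^{2} = 225$)
$G{\left(O \right)} = 225$
$\frac{1}{G{\left(s \right)}} = \frac{1}{225}$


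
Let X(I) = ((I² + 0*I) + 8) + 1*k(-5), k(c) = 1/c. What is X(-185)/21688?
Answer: 42791/27110 ≈ 1.5784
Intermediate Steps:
k(c) = 1/c
X(I) = 39/5 + I² (X(I) = ((I² + 0*I) + 8) + 1/(-5) = ((I² + 0) + 8) + 1*(-⅕) = (I² + 8) - ⅕ = (8 + I²) - ⅕ = 39/5 + I²)
X(-185)/21688 = (39/5 + (-185)²)/21688 = (39/5 + 34225)*(1/21688) = (171164/5)*(1/21688) = 42791/27110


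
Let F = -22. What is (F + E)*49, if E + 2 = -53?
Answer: -3773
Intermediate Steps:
E = -55 (E = -2 - 53 = -55)
(F + E)*49 = (-22 - 55)*49 = -77*49 = -3773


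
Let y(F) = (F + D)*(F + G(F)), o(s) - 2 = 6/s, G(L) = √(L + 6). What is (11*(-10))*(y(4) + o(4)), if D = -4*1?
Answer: -385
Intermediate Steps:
G(L) = √(6 + L)
o(s) = 2 + 6/s
D = -4
y(F) = (-4 + F)*(F + √(6 + F)) (y(F) = (F - 4)*(F + √(6 + F)) = (-4 + F)*(F + √(6 + F)))
(11*(-10))*(y(4) + o(4)) = (11*(-10))*((4² - 4*4 - 4*√(6 + 4) + 4*√(6 + 4)) + (2 + 6/4)) = -110*((16 - 16 - 4*√10 + 4*√10) + (2 + 6*(¼))) = -110*(0 + (2 + 3/2)) = -110*(0 + 7/2) = -110*7/2 = -385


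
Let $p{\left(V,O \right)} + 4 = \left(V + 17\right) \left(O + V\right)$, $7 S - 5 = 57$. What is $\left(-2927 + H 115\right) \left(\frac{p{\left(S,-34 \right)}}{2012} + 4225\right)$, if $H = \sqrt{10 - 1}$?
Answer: $- \frac{268852201084}{24647} \approx -1.0908 \cdot 10^{7}$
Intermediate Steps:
$S = \frac{62}{7}$ ($S = \frac{5}{7} + \frac{1}{7} \cdot 57 = \frac{5}{7} + \frac{57}{7} = \frac{62}{7} \approx 8.8571$)
$H = 3$ ($H = \sqrt{9} = 3$)
$p{\left(V,O \right)} = -4 + \left(17 + V\right) \left(O + V\right)$ ($p{\left(V,O \right)} = -4 + \left(V + 17\right) \left(O + V\right) = -4 + \left(17 + V\right) \left(O + V\right)$)
$\left(-2927 + H 115\right) \left(\frac{p{\left(S,-34 \right)}}{2012} + 4225\right) = \left(-2927 + 3 \cdot 115\right) \left(\frac{-4 + \left(\frac{62}{7}\right)^{2} + 17 \left(-34\right) + 17 \cdot \frac{62}{7} - \frac{2108}{7}}{2012} + 4225\right) = \left(-2927 + 345\right) \left(\left(-4 + \frac{3844}{49} - 578 + \frac{1054}{7} - \frac{2108}{7}\right) \frac{1}{2012} + 4225\right) = - 2582 \left(\left(- \frac{32052}{49}\right) \frac{1}{2012} + 4225\right) = - 2582 \left(- \frac{8013}{24647} + 4225\right) = \left(-2582\right) \frac{104125562}{24647} = - \frac{268852201084}{24647}$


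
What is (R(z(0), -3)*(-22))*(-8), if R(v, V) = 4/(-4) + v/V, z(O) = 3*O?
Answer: -176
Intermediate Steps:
R(v, V) = -1 + v/V (R(v, V) = 4*(-¼) + v/V = -1 + v/V)
(R(z(0), -3)*(-22))*(-8) = (((3*0 - 1*(-3))/(-3))*(-22))*(-8) = (-(0 + 3)/3*(-22))*(-8) = (-⅓*3*(-22))*(-8) = -1*(-22)*(-8) = 22*(-8) = -176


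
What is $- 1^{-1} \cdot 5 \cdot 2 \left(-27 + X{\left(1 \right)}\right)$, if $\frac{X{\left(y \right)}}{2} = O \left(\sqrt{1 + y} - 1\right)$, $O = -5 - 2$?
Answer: $130 + 140 \sqrt{2} \approx 327.99$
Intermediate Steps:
$O = -7$ ($O = -5 - 2 = -7$)
$X{\left(y \right)} = 14 - 14 \sqrt{1 + y}$ ($X{\left(y \right)} = 2 \left(- 7 \left(\sqrt{1 + y} - 1\right)\right) = 2 \left(- 7 \left(-1 + \sqrt{1 + y}\right)\right) = 2 \left(7 - 7 \sqrt{1 + y}\right) = 14 - 14 \sqrt{1 + y}$)
$- 1^{-1} \cdot 5 \cdot 2 \left(-27 + X{\left(1 \right)}\right) = - 1^{-1} \cdot 5 \cdot 2 \left(-27 + \left(14 - 14 \sqrt{1 + 1}\right)\right) = \left(-1\right) 1 \cdot 5 \cdot 2 \left(-27 + \left(14 - 14 \sqrt{2}\right)\right) = \left(-1\right) 5 \cdot 2 \left(-13 - 14 \sqrt{2}\right) = \left(-5\right) 2 \left(-13 - 14 \sqrt{2}\right) = - 10 \left(-13 - 14 \sqrt{2}\right) = 130 + 140 \sqrt{2}$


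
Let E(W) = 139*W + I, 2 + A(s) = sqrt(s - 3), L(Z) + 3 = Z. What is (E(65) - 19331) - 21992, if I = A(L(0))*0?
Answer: -32288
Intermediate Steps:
L(Z) = -3 + Z
A(s) = -2 + sqrt(-3 + s) (A(s) = -2 + sqrt(s - 3) = -2 + sqrt(-3 + s))
I = 0 (I = (-2 + sqrt(-3 + (-3 + 0)))*0 = (-2 + sqrt(-3 - 3))*0 = (-2 + sqrt(-6))*0 = (-2 + I*sqrt(6))*0 = 0)
E(W) = 139*W (E(W) = 139*W + 0 = 139*W)
(E(65) - 19331) - 21992 = (139*65 - 19331) - 21992 = (9035 - 19331) - 21992 = -10296 - 21992 = -32288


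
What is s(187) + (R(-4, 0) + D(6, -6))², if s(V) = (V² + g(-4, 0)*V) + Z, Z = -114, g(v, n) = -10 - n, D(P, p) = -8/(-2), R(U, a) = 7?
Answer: 33106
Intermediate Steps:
D(P, p) = 4 (D(P, p) = -8*(-½) = 4)
s(V) = -114 + V² - 10*V (s(V) = (V² + (-10 - 1*0)*V) - 114 = (V² + (-10 + 0)*V) - 114 = (V² - 10*V) - 114 = -114 + V² - 10*V)
s(187) + (R(-4, 0) + D(6, -6))² = (-114 + 187² - 10*187) + (7 + 4)² = (-114 + 34969 - 1870) + 11² = 32985 + 121 = 33106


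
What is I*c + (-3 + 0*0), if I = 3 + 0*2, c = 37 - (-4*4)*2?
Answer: 204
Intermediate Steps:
c = 69 (c = 37 - (-16)*2 = 37 - 1*(-32) = 37 + 32 = 69)
I = 3 (I = 3 + 0 = 3)
I*c + (-3 + 0*0) = 3*69 + (-3 + 0*0) = 207 + (-3 + 0) = 207 - 3 = 204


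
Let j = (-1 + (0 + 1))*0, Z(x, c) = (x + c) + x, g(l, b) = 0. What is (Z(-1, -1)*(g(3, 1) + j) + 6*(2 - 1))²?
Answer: 36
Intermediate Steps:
Z(x, c) = c + 2*x (Z(x, c) = (c + x) + x = c + 2*x)
j = 0 (j = (-1 + 1)*0 = 0*0 = 0)
(Z(-1, -1)*(g(3, 1) + j) + 6*(2 - 1))² = ((-1 + 2*(-1))*(0 + 0) + 6*(2 - 1))² = ((-1 - 2)*0 + 6*1)² = (-3*0 + 6)² = (0 + 6)² = 6² = 36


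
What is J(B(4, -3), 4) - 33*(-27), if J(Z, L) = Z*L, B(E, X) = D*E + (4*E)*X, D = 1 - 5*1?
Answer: 635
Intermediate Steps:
D = -4 (D = 1 - 5 = -4)
B(E, X) = -4*E + 4*E*X (B(E, X) = -4*E + (4*E)*X = -4*E + 4*E*X)
J(Z, L) = L*Z
J(B(4, -3), 4) - 33*(-27) = 4*(4*4*(-1 - 3)) - 33*(-27) = 4*(4*4*(-4)) + 891 = 4*(-64) + 891 = -256 + 891 = 635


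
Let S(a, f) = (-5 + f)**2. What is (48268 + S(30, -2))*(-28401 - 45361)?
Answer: -3563958554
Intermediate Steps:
(48268 + S(30, -2))*(-28401 - 45361) = (48268 + (-5 - 2)**2)*(-28401 - 45361) = (48268 + (-7)**2)*(-73762) = (48268 + 49)*(-73762) = 48317*(-73762) = -3563958554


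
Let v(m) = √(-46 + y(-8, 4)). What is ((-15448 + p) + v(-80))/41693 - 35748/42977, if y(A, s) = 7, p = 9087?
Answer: -1763818061/1791840061 + I*√39/41693 ≈ -0.98436 + 0.00014979*I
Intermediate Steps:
v(m) = I*√39 (v(m) = √(-46 + 7) = √(-39) = I*√39)
((-15448 + p) + v(-80))/41693 - 35748/42977 = ((-15448 + 9087) + I*√39)/41693 - 35748/42977 = (-6361 + I*√39)*(1/41693) - 35748*1/42977 = (-6361/41693 + I*√39/41693) - 35748/42977 = -1763818061/1791840061 + I*√39/41693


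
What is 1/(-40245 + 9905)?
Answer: -1/30340 ≈ -3.2960e-5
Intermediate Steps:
1/(-40245 + 9905) = 1/(-30340) = -1/30340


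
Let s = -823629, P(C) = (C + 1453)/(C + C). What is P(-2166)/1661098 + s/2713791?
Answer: -68123340925703/224460976787448 ≈ -0.30350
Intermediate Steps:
P(C) = (1453 + C)/(2*C) (P(C) = (1453 + C)/((2*C)) = (1453 + C)*(1/(2*C)) = (1453 + C)/(2*C))
P(-2166)/1661098 + s/2713791 = ((1/2)*(1453 - 2166)/(-2166))/1661098 - 823629/2713791 = ((1/2)*(-1/2166)*(-713))*(1/1661098) - 823629*1/2713791 = (713/4332)*(1/1661098) - 9467/31193 = 713/7195876536 - 9467/31193 = -68123340925703/224460976787448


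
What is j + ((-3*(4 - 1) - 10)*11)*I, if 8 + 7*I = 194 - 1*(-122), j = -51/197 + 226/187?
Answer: -338736459/36839 ≈ -9195.0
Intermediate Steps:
j = 34985/36839 (j = -51*1/197 + 226*(1/187) = -51/197 + 226/187 = 34985/36839 ≈ 0.94967)
I = 44 (I = -8/7 + (194 - 1*(-122))/7 = -8/7 + (194 + 122)/7 = -8/7 + (1/7)*316 = -8/7 + 316/7 = 44)
j + ((-3*(4 - 1) - 10)*11)*I = 34985/36839 + ((-3*(4 - 1) - 10)*11)*44 = 34985/36839 + ((-3*3 - 10)*11)*44 = 34985/36839 + ((-9 - 10)*11)*44 = 34985/36839 - 19*11*44 = 34985/36839 - 209*44 = 34985/36839 - 9196 = -338736459/36839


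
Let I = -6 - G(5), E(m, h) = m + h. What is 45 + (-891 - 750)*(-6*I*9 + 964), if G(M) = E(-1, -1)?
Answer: -1936335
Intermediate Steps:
E(m, h) = h + m
G(M) = -2 (G(M) = -1 - 1 = -2)
I = -4 (I = -6 - 1*(-2) = -6 + 2 = -4)
45 + (-891 - 750)*(-6*I*9 + 964) = 45 + (-891 - 750)*(-6*(-4)*9 + 964) = 45 - 1641*(24*9 + 964) = 45 - 1641*(216 + 964) = 45 - 1641*1180 = 45 - 1936380 = -1936335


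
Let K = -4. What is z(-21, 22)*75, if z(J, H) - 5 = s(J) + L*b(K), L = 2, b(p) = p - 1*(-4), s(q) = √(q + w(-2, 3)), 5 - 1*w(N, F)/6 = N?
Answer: 375 + 75*√21 ≈ 718.69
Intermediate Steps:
w(N, F) = 30 - 6*N
s(q) = √(42 + q) (s(q) = √(q + (30 - 6*(-2))) = √(q + (30 + 12)) = √(q + 42) = √(42 + q))
b(p) = 4 + p (b(p) = p + 4 = 4 + p)
z(J, H) = 5 + √(42 + J) (z(J, H) = 5 + (√(42 + J) + 2*(4 - 4)) = 5 + (√(42 + J) + 2*0) = 5 + (√(42 + J) + 0) = 5 + √(42 + J))
z(-21, 22)*75 = (5 + √(42 - 21))*75 = (5 + √21)*75 = 375 + 75*√21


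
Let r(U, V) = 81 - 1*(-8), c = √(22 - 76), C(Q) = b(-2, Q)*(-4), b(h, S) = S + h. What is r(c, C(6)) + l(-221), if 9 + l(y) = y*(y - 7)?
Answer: 50468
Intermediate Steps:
C(Q) = 8 - 4*Q (C(Q) = (Q - 2)*(-4) = (-2 + Q)*(-4) = 8 - 4*Q)
l(y) = -9 + y*(-7 + y) (l(y) = -9 + y*(y - 7) = -9 + y*(-7 + y))
c = 3*I*√6 (c = √(-54) = 3*I*√6 ≈ 7.3485*I)
r(U, V) = 89 (r(U, V) = 81 + 8 = 89)
r(c, C(6)) + l(-221) = 89 + (-9 + (-221)² - 7*(-221)) = 89 + (-9 + 48841 + 1547) = 89 + 50379 = 50468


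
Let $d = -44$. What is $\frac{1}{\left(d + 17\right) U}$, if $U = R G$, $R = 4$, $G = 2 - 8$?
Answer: $\frac{1}{648} \approx 0.0015432$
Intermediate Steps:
$G = -6$
$U = -24$ ($U = 4 \left(-6\right) = -24$)
$\frac{1}{\left(d + 17\right) U} = \frac{1}{\left(-44 + 17\right) \left(-24\right)} = \frac{1}{\left(-27\right) \left(-24\right)} = \frac{1}{648}$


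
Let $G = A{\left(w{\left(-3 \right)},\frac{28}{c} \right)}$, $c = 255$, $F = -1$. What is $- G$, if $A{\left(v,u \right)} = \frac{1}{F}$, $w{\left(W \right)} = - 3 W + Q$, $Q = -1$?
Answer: $1$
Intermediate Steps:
$w{\left(W \right)} = -1 - 3 W$ ($w{\left(W \right)} = - 3 W - 1 = -1 - 3 W$)
$A{\left(v,u \right)} = -1$ ($A{\left(v,u \right)} = \frac{1}{-1} = -1$)
$G = -1$
$- G = \left(-1\right) \left(-1\right) = 1$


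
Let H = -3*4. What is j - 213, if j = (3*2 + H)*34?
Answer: -417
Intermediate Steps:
H = -12
j = -204 (j = (3*2 - 12)*34 = (6 - 12)*34 = -6*34 = -204)
j - 213 = -204 - 213 = -417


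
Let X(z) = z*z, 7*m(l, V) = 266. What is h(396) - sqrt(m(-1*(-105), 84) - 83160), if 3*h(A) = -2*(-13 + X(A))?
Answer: -313606/3 - I*sqrt(83122) ≈ -1.0454e+5 - 288.31*I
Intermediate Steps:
m(l, V) = 38 (m(l, V) = (1/7)*266 = 38)
X(z) = z**2
h(A) = 26/3 - 2*A**2/3 (h(A) = (-2*(-13 + A**2))/3 = (26 - 2*A**2)/3 = 26/3 - 2*A**2/3)
h(396) - sqrt(m(-1*(-105), 84) - 83160) = (26/3 - 2/3*396**2) - sqrt(38 - 83160) = (26/3 - 2/3*156816) - sqrt(-83122) = (26/3 - 104544) - I*sqrt(83122) = -313606/3 - I*sqrt(83122)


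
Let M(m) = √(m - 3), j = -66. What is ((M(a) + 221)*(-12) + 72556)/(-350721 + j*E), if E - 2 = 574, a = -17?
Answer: -69904/388737 + 8*I*√5/129579 ≈ -0.17982 + 0.00013805*I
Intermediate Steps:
E = 576 (E = 2 + 574 = 576)
M(m) = √(-3 + m)
((M(a) + 221)*(-12) + 72556)/(-350721 + j*E) = ((√(-3 - 17) + 221)*(-12) + 72556)/(-350721 - 66*576) = ((√(-20) + 221)*(-12) + 72556)/(-350721 - 38016) = ((2*I*√5 + 221)*(-12) + 72556)/(-388737) = ((221 + 2*I*√5)*(-12) + 72556)*(-1/388737) = ((-2652 - 24*I*√5) + 72556)*(-1/388737) = (69904 - 24*I*√5)*(-1/388737) = -69904/388737 + 8*I*√5/129579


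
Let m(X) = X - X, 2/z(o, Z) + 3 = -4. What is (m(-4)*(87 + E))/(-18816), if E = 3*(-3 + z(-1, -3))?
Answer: 0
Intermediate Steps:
z(o, Z) = -2/7 (z(o, Z) = 2/(-3 - 4) = 2/(-7) = 2*(-⅐) = -2/7)
m(X) = 0
E = -69/7 (E = 3*(-3 - 2/7) = 3*(-23/7) = -69/7 ≈ -9.8571)
(m(-4)*(87 + E))/(-18816) = (0*(87 - 69/7))/(-18816) = (0*(540/7))*(-1/18816) = 0*(-1/18816) = 0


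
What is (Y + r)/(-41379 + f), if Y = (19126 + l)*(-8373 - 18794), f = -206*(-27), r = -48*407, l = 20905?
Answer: 1087541713/35817 ≈ 30364.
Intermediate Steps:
r = -19536
f = 5562
Y = -1087522177 (Y = (19126 + 20905)*(-8373 - 18794) = 40031*(-27167) = -1087522177)
(Y + r)/(-41379 + f) = (-1087522177 - 19536)/(-41379 + 5562) = -1087541713/(-35817) = -1087541713*(-1/35817) = 1087541713/35817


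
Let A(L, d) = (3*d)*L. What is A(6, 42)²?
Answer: 571536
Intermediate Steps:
A(L, d) = 3*L*d
A(6, 42)² = (3*6*42)² = 756² = 571536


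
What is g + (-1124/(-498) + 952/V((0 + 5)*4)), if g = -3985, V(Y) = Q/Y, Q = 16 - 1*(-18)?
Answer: -852263/249 ≈ -3422.7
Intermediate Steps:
Q = 34 (Q = 16 + 18 = 34)
V(Y) = 34/Y
g + (-1124/(-498) + 952/V((0 + 5)*4)) = -3985 + (-1124/(-498) + 952/((34/(((0 + 5)*4))))) = -3985 + (-1124*(-1/498) + 952/((34/((5*4))))) = -3985 + (562/249 + 952/((34/20))) = -3985 + (562/249 + 952/((34*(1/20)))) = -3985 + (562/249 + 952/(17/10)) = -3985 + (562/249 + 952*(10/17)) = -3985 + (562/249 + 560) = -3985 + 140002/249 = -852263/249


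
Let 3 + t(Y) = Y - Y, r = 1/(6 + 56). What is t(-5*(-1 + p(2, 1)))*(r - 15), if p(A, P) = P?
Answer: 2787/62 ≈ 44.952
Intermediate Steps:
r = 1/62 ≈ 0.016129
t(Y) = -3 (t(Y) = -3 + (Y - Y) = -3 + 0 = -3)
t(-5*(-1 + p(2, 1)))*(r - 15) = -3*(1/62 - 15) = -3*(-929/62) = 2787/62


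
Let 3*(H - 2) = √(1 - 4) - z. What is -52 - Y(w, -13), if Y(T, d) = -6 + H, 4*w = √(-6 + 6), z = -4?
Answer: -148/3 - I*√3/3 ≈ -49.333 - 0.57735*I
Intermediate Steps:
w = 0 (w = √(-6 + 6)/4 = √0/4 = (¼)*0 = 0)
H = 10/3 + I*√3/3 (H = 2 + (√(1 - 4) - 1*(-4))/3 = 2 + (√(-3) + 4)/3 = 2 + (I*√3 + 4)/3 = 2 + (4 + I*√3)/3 = 2 + (4/3 + I*√3/3) = 10/3 + I*√3/3 ≈ 3.3333 + 0.57735*I)
Y(T, d) = -8/3 + I*√3/3 (Y(T, d) = -6 + (10/3 + I*√3/3) = -8/3 + I*√3/3)
-52 - Y(w, -13) = -52 - (-8/3 + I*√3/3) = -52 + (8/3 - I*√3/3) = -148/3 - I*√3/3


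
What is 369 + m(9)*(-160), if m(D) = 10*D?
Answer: -14031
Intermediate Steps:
369 + m(9)*(-160) = 369 + (10*9)*(-160) = 369 + 90*(-160) = 369 - 14400 = -14031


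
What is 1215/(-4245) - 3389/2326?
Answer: -1147493/658258 ≈ -1.7432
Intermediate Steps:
1215/(-4245) - 3389/2326 = 1215*(-1/4245) - 3389*1/2326 = -81/283 - 3389/2326 = -1147493/658258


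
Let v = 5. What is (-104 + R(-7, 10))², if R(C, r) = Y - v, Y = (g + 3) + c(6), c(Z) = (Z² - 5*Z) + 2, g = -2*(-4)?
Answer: 8100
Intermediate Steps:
g = 8
c(Z) = 2 + Z² - 5*Z
Y = 19 (Y = (8 + 3) + (2 + 6² - 5*6) = 11 + (2 + 36 - 30) = 11 + 8 = 19)
R(C, r) = 14 (R(C, r) = 19 - 1*5 = 19 - 5 = 14)
(-104 + R(-7, 10))² = (-104 + 14)² = (-90)² = 8100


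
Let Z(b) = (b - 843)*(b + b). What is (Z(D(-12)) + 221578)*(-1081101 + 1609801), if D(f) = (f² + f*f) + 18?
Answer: -56605794200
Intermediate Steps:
D(f) = 18 + 2*f² (D(f) = (f² + f²) + 18 = 2*f² + 18 = 18 + 2*f²)
Z(b) = 2*b*(-843 + b) (Z(b) = (-843 + b)*(2*b) = 2*b*(-843 + b))
(Z(D(-12)) + 221578)*(-1081101 + 1609801) = (2*(18 + 2*(-12)²)*(-843 + (18 + 2*(-12)²)) + 221578)*(-1081101 + 1609801) = (2*(18 + 2*144)*(-843 + (18 + 2*144)) + 221578)*528700 = (2*(18 + 288)*(-843 + (18 + 288)) + 221578)*528700 = (2*306*(-843 + 306) + 221578)*528700 = (2*306*(-537) + 221578)*528700 = (-328644 + 221578)*528700 = -107066*528700 = -56605794200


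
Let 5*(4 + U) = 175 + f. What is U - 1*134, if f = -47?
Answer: -562/5 ≈ -112.40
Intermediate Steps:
U = 108/5 (U = -4 + (175 - 47)/5 = -4 + (⅕)*128 = -4 + 128/5 = 108/5 ≈ 21.600)
U - 1*134 = 108/5 - 1*134 = 108/5 - 134 = -562/5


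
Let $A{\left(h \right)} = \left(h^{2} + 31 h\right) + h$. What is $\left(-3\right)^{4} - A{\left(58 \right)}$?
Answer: $-5139$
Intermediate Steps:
$A{\left(h \right)} = h^{2} + 32 h$
$\left(-3\right)^{4} - A{\left(58 \right)} = \left(-3\right)^{4} - 58 \left(32 + 58\right) = 81 - 58 \cdot 90 = 81 - 5220 = -5139$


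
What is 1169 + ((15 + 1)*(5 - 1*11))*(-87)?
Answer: 9521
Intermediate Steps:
1169 + ((15 + 1)*(5 - 1*11))*(-87) = 1169 + (16*(5 - 11))*(-87) = 1169 + (16*(-6))*(-87) = 1169 - 96*(-87) = 1169 + 8352 = 9521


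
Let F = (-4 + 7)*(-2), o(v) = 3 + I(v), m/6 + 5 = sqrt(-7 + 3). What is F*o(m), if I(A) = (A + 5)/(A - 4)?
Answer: -7341/325 + 162*I/325 ≈ -22.588 + 0.49846*I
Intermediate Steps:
I(A) = (5 + A)/(-4 + A)
m = -30 + 12*I (m = -30 + 6*sqrt(-7 + 3) = -30 + 6*sqrt(-4) = -30 + 6*(2*I) = -30 + 12*I ≈ -30.0 + 12.0*I)
o(v) = 3 + (5 + v)/(-4 + v)
F = -6 (F = 3*(-2) = -6)
F*o(m) = -6*(-7 + 4*(-30 + 12*I))/(-4 + (-30 + 12*I)) = -6*(-7 + (-120 + 48*I))/(-34 + 12*I) = -6*(-34 - 12*I)/1300*(-127 + 48*I) = -3*(-127 + 48*I)*(-34 - 12*I)/650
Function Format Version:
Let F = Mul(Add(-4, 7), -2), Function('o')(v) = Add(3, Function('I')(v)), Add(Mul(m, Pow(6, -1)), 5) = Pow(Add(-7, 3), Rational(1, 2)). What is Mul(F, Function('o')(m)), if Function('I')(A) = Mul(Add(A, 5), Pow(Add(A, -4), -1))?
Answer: Add(Rational(-7341, 325), Mul(Rational(162, 325), I)) ≈ Add(-22.588, Mul(0.49846, I))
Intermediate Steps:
Function('I')(A) = Mul(Pow(Add(-4, A), -1), Add(5, A)) (Function('I')(A) = Mul(Add(5, A), Pow(Add(-4, A), -1)) = Mul(Pow(Add(-4, A), -1), Add(5, A)))
m = Add(-30, Mul(12, I)) (m = Add(-30, Mul(6, Pow(Add(-7, 3), Rational(1, 2)))) = Add(-30, Mul(6, Pow(-4, Rational(1, 2)))) = Add(-30, Mul(6, Mul(2, I))) = Add(-30, Mul(12, I)) ≈ Add(-30.000, Mul(12.000, I)))
Function('o')(v) = Add(3, Mul(Pow(Add(-4, v), -1), Add(5, v)))
F = -6 (F = Mul(3, -2) = -6)
Mul(F, Function('o')(m)) = Mul(-6, Mul(Pow(Add(-4, Add(-30, Mul(12, I))), -1), Add(-7, Mul(4, Add(-30, Mul(12, I)))))) = Mul(-6, Mul(Pow(Add(-34, Mul(12, I)), -1), Add(-7, Add(-120, Mul(48, I))))) = Mul(-6, Mul(Mul(Rational(1, 1300), Add(-34, Mul(-12, I))), Add(-127, Mul(48, I)))) = Mul(-6, Mul(Rational(1, 1300), Add(-127, Mul(48, I)), Add(-34, Mul(-12, I)))) = Mul(Rational(-3, 650), Add(-127, Mul(48, I)), Add(-34, Mul(-12, I)))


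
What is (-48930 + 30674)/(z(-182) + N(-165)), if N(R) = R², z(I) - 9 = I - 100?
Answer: -2282/3369 ≈ -0.67735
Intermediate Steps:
z(I) = -91 + I (z(I) = 9 + (I - 100) = 9 + (-100 + I) = -91 + I)
(-48930 + 30674)/(z(-182) + N(-165)) = (-48930 + 30674)/((-91 - 182) + (-165)²) = -18256/(-273 + 27225) = -18256/26952 = -18256*1/26952 = -2282/3369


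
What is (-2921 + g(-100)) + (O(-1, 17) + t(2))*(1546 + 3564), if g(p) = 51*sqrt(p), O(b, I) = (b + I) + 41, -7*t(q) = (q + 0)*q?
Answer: 285429 + 510*I ≈ 2.8543e+5 + 510.0*I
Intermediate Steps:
t(q) = -q**2/7 (t(q) = -(q + 0)*q/7 = -q*q/7 = -q**2/7)
O(b, I) = 41 + I + b (O(b, I) = (I + b) + 41 = 41 + I + b)
(-2921 + g(-100)) + (O(-1, 17) + t(2))*(1546 + 3564) = (-2921 + 51*sqrt(-100)) + ((41 + 17 - 1) - 1/7*2**2)*(1546 + 3564) = (-2921 + 51*(10*I)) + (57 - 1/7*4)*5110 = (-2921 + 510*I) + (57 - 4/7)*5110 = (-2921 + 510*I) + (395/7)*5110 = (-2921 + 510*I) + 288350 = 285429 + 510*I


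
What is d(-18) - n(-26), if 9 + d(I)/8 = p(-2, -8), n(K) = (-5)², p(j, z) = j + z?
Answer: -177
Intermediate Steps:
n(K) = 25
d(I) = -152 (d(I) = -72 + 8*(-2 - 8) = -72 + 8*(-10) = -72 - 80 = -152)
d(-18) - n(-26) = -152 - 1*25 = -152 - 25 = -177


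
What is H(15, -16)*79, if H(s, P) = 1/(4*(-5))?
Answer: -79/20 ≈ -3.9500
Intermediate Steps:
H(s, P) = -1/20 (H(s, P) = 1/(-20) = -1/20)
H(15, -16)*79 = -1/20*79 = -79/20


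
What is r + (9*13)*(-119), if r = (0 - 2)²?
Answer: -13919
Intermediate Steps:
r = 4 (r = (-2)² = 4)
r + (9*13)*(-119) = 4 + (9*13)*(-119) = 4 + 117*(-119) = 4 - 13923 = -13919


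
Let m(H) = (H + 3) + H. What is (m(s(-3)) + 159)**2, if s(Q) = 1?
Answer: 26896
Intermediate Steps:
m(H) = 3 + 2*H (m(H) = (3 + H) + H = 3 + 2*H)
(m(s(-3)) + 159)**2 = ((3 + 2*1) + 159)**2 = ((3 + 2) + 159)**2 = (5 + 159)**2 = 164**2 = 26896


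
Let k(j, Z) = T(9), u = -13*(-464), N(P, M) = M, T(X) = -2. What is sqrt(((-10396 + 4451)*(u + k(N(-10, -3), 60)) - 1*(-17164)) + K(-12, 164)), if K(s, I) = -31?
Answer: I*sqrt(35831217) ≈ 5985.9*I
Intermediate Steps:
u = 6032
k(j, Z) = -2
sqrt(((-10396 + 4451)*(u + k(N(-10, -3), 60)) - 1*(-17164)) + K(-12, 164)) = sqrt(((-10396 + 4451)*(6032 - 2) - 1*(-17164)) - 31) = sqrt((-5945*6030 + 17164) - 31) = sqrt((-35848350 + 17164) - 31) = sqrt(-35831186 - 31) = sqrt(-35831217) = I*sqrt(35831217)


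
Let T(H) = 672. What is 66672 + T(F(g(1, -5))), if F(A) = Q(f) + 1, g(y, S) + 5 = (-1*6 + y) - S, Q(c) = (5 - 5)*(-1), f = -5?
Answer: 67344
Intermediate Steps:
Q(c) = 0 (Q(c) = 0*(-1) = 0)
g(y, S) = -11 + y - S (g(y, S) = -5 + ((-1*6 + y) - S) = -5 + ((-6 + y) - S) = -5 + (-6 + y - S) = -11 + y - S)
F(A) = 1 (F(A) = 0 + 1 = 1)
66672 + T(F(g(1, -5))) = 66672 + 672 = 67344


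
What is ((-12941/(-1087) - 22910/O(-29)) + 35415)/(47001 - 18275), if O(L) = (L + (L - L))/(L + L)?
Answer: -5648647/15612581 ≈ -0.36180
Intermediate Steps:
O(L) = ½ (O(L) = (L + 0)/((2*L)) = L*(1/(2*L)) = ½)
((-12941/(-1087) - 22910/O(-29)) + 35415)/(47001 - 18275) = ((-12941/(-1087) - 22910/½) + 35415)/(47001 - 18275) = ((-12941*(-1/1087) - 22910*2) + 35415)/28726 = ((12941/1087 - 45820) + 35415)*(1/28726) = (-49793399/1087 + 35415)*(1/28726) = -11297294/1087*1/28726 = -5648647/15612581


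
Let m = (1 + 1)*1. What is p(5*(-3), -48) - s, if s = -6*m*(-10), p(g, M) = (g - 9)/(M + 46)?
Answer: -108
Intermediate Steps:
m = 2 (m = 2*1 = 2)
p(g, M) = (-9 + g)/(46 + M)
s = 120 (s = -6*2*(-10) = -12*(-10) = 120)
p(5*(-3), -48) - s = (-9 + 5*(-3))/(46 - 48) - 1*120 = (-9 - 15)/(-2) - 120 = -½*(-24) - 120 = 12 - 120 = -108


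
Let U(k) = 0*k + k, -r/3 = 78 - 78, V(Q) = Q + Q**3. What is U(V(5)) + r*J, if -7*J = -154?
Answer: 130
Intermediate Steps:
r = 0 (r = -3*(78 - 78) = -3*0 = 0)
J = 22 (J = -1/7*(-154) = 22)
U(k) = k (U(k) = 0 + k = k)
U(V(5)) + r*J = (5 + 5**3) + 0*22 = (5 + 125) + 0 = 130 + 0 = 130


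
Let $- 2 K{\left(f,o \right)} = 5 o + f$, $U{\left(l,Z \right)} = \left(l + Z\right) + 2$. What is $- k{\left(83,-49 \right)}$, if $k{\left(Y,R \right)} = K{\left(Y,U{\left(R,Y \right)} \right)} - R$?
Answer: $\frac{165}{2} \approx 82.5$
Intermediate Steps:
$U{\left(l,Z \right)} = 2 + Z + l$ ($U{\left(l,Z \right)} = \left(Z + l\right) + 2 = 2 + Z + l$)
$K{\left(f,o \right)} = - \frac{5 o}{2} - \frac{f}{2}$ ($K{\left(f,o \right)} = - \frac{5 o + f}{2} = - \frac{f + 5 o}{2} = - \frac{5 o}{2} - \frac{f}{2}$)
$k{\left(Y,R \right)} = -5 - 3 Y - \frac{7 R}{2}$ ($k{\left(Y,R \right)} = \left(- \frac{5 \left(2 + Y + R\right)}{2} - \frac{Y}{2}\right) - R = \left(- \frac{5 \left(2 + R + Y\right)}{2} - \frac{Y}{2}\right) - R = \left(\left(-5 - \frac{5 R}{2} - \frac{5 Y}{2}\right) - \frac{Y}{2}\right) - R = \left(-5 - 3 Y - \frac{5 R}{2}\right) - R = -5 - 3 Y - \frac{7 R}{2}$)
$- k{\left(83,-49 \right)} = - (-5 - 249 - - \frac{343}{2}) = - (-5 - 249 + \frac{343}{2}) = \left(-1\right) \left(- \frac{165}{2}\right) = \frac{165}{2}$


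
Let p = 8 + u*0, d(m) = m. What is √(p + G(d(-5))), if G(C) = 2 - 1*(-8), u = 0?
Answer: 3*√2 ≈ 4.2426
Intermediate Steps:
G(C) = 10 (G(C) = 2 + 8 = 10)
p = 8 (p = 8 + 0*0 = 8 + 0 = 8)
√(p + G(d(-5))) = √(8 + 10) = √18 = 3*√2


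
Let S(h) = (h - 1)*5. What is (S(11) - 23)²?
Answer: 729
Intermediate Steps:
S(h) = -5 + 5*h (S(h) = (-1 + h)*5 = -5 + 5*h)
(S(11) - 23)² = ((-5 + 5*11) - 23)² = ((-5 + 55) - 23)² = (50 - 23)² = 27² = 729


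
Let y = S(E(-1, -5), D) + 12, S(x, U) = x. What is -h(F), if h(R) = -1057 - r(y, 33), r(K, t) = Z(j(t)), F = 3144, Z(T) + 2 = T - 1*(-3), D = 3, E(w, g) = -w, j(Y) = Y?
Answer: 1091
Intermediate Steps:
Z(T) = 1 + T (Z(T) = -2 + (T - 1*(-3)) = -2 + (T + 3) = -2 + (3 + T) = 1 + T)
y = 13 (y = -1*(-1) + 12 = 1 + 12 = 13)
r(K, t) = 1 + t
h(R) = -1091 (h(R) = -1057 - (1 + 33) = -1057 - 1*34 = -1057 - 34 = -1091)
-h(F) = -1*(-1091) = 1091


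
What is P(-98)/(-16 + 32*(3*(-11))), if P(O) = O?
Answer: 49/536 ≈ 0.091418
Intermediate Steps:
P(-98)/(-16 + 32*(3*(-11))) = -98/(-16 + 32*(3*(-11))) = -98/(-16 + 32*(-33)) = -98/(-16 - 1056) = -98/(-1072) = -98*(-1/1072) = 49/536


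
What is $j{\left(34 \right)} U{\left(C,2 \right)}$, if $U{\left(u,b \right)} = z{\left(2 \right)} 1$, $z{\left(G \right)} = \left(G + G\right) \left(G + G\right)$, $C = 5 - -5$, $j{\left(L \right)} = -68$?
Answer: $-1088$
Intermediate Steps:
$C = 10$ ($C = 5 + 5 = 10$)
$z{\left(G \right)} = 4 G^{2}$ ($z{\left(G \right)} = 2 G 2 G = 4 G^{2}$)
$U{\left(u,b \right)} = 16$ ($U{\left(u,b \right)} = 4 \cdot 2^{2} \cdot 1 = 4 \cdot 4 \cdot 1 = 16 \cdot 1 = 16$)
$j{\left(34 \right)} U{\left(C,2 \right)} = \left(-68\right) 16 = -1088$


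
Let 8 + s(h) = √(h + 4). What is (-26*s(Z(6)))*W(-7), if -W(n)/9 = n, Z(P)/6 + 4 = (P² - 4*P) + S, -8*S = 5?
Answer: 13104 - 819*√193 ≈ 1726.1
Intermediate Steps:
S = -5/8 (S = -⅛*5 = -5/8 ≈ -0.62500)
Z(P) = -111/4 - 24*P + 6*P² (Z(P) = -24 + 6*((P² - 4*P) - 5/8) = -24 + 6*(-5/8 + P² - 4*P) = -24 + (-15/4 - 24*P + 6*P²) = -111/4 - 24*P + 6*P²)
s(h) = -8 + √(4 + h) (s(h) = -8 + √(h + 4) = -8 + √(4 + h))
W(n) = -9*n
(-26*s(Z(6)))*W(-7) = (-26*(-8 + √(4 + (-111/4 - 24*6 + 6*6²))))*(-9*(-7)) = -26*(-8 + √(4 + (-111/4 - 144 + 6*36)))*63 = -26*(-8 + √(4 + (-111/4 - 144 + 216)))*63 = -26*(-8 + √(4 + 177/4))*63 = -26*(-8 + √(193/4))*63 = -26*(-8 + √193/2)*63 = (208 - 13*√193)*63 = 13104 - 819*√193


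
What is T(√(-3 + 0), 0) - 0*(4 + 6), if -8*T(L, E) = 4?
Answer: -½ ≈ -0.50000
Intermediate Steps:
T(L, E) = -½ (T(L, E) = -⅛*4 = -½)
T(√(-3 + 0), 0) - 0*(4 + 6) = -½ - 0*(4 + 6) = -½ - 0*10 = -½ - 35*0 = -½ + 0 = -½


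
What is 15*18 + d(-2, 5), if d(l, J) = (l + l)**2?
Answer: 286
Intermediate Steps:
d(l, J) = 4*l**2 (d(l, J) = (2*l)**2 = 4*l**2)
15*18 + d(-2, 5) = 15*18 + 4*(-2)**2 = 270 + 4*4 = 270 + 16 = 286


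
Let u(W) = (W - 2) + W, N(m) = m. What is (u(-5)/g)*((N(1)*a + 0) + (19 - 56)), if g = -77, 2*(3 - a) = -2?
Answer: -36/7 ≈ -5.1429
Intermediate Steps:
a = 4 (a = 3 - ½*(-2) = 3 + 1 = 4)
u(W) = -2 + 2*W (u(W) = (-2 + W) + W = -2 + 2*W)
(u(-5)/g)*((N(1)*a + 0) + (19 - 56)) = ((-2 + 2*(-5))/(-77))*((1*4 + 0) + (19 - 56)) = ((-2 - 10)*(-1/77))*((4 + 0) - 37) = (-12*(-1/77))*(4 - 37) = (12/77)*(-33) = -36/7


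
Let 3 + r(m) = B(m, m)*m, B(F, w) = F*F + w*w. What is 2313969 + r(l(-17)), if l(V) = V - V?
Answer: 2313966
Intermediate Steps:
l(V) = 0
B(F, w) = F² + w²
r(m) = -3 + 2*m³ (r(m) = -3 + (m² + m²)*m = -3 + (2*m²)*m = -3 + 2*m³)
2313969 + r(l(-17)) = 2313969 + (-3 + 2*0³) = 2313969 + (-3 + 2*0) = 2313969 + (-3 + 0) = 2313969 - 3 = 2313966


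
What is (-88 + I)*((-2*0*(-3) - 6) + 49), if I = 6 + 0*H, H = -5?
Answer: -3526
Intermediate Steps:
I = 6 (I = 6 + 0*(-5) = 6 + 0 = 6)
(-88 + I)*((-2*0*(-3) - 6) + 49) = (-88 + 6)*((-2*0*(-3) - 6) + 49) = -82*((0*(-3) - 6) + 49) = -82*((0 - 6) + 49) = -82*(-6 + 49) = -82*43 = -3526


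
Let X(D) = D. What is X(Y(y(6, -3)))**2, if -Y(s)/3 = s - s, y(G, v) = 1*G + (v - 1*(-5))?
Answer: 0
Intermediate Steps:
y(G, v) = 5 + G + v (y(G, v) = G + (v + 5) = G + (5 + v) = 5 + G + v)
Y(s) = 0 (Y(s) = -3*(s - s) = -3*0 = 0)
X(Y(y(6, -3)))**2 = 0**2 = 0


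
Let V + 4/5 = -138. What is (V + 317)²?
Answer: 793881/25 ≈ 31755.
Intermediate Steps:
V = -694/5 (V = -⅘ - 138 = -694/5 ≈ -138.80)
(V + 317)² = (-694/5 + 317)² = (891/5)² = 793881/25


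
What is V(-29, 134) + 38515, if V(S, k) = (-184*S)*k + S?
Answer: 753510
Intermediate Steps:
V(S, k) = S - 184*S*k (V(S, k) = -184*S*k + S = S - 184*S*k)
V(-29, 134) + 38515 = -29*(1 - 184*134) + 38515 = -29*(1 - 24656) + 38515 = -29*(-24655) + 38515 = 714995 + 38515 = 753510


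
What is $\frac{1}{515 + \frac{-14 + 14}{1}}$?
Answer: $\frac{1}{515} \approx 0.0019417$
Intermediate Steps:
$\frac{1}{515 + \frac{-14 + 14}{1}} = \frac{1}{515 + 1 \cdot 0} = \frac{1}{515 + 0} = \frac{1}{515}$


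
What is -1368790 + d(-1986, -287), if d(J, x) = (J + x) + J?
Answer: -1373049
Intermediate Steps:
d(J, x) = x + 2*J
-1368790 + d(-1986, -287) = -1368790 + (-287 + 2*(-1986)) = -1368790 + (-287 - 3972) = -1368790 - 4259 = -1373049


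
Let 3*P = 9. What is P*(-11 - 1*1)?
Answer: -36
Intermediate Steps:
P = 3 (P = (1/3)*9 = 3)
P*(-11 - 1*1) = 3*(-11 - 1*1) = 3*(-11 - 1) = 3*(-12) = -36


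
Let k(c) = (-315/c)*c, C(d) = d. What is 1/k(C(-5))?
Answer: -1/315 ≈ -0.0031746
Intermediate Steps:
k(c) = -315
1/k(C(-5)) = 1/(-315) = -1/315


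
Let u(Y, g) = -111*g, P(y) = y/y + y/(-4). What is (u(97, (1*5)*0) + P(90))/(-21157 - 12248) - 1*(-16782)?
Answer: 1121205463/66810 ≈ 16782.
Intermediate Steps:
P(y) = 1 - y/4 (P(y) = 1 + y*(-¼) = 1 - y/4)
(u(97, (1*5)*0) + P(90))/(-21157 - 12248) - 1*(-16782) = (-111*1*5*0 + (1 - ¼*90))/(-21157 - 12248) - 1*(-16782) = (-555*0 + (1 - 45/2))/(-33405) + 16782 = (-111*0 - 43/2)*(-1/33405) + 16782 = (0 - 43/2)*(-1/33405) + 16782 = -43/2*(-1/33405) + 16782 = 43/66810 + 16782 = 1121205463/66810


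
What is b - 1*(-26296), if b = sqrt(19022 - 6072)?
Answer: 26296 + 5*sqrt(518) ≈ 26410.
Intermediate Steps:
b = 5*sqrt(518) (b = sqrt(12950) = 5*sqrt(518) ≈ 113.80)
b - 1*(-26296) = 5*sqrt(518) - 1*(-26296) = 5*sqrt(518) + 26296 = 26296 + 5*sqrt(518)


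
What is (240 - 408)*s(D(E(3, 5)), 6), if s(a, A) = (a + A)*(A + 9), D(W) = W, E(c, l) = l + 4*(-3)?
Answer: 2520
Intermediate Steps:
E(c, l) = -12 + l (E(c, l) = l - 12 = -12 + l)
s(a, A) = (9 + A)*(A + a) (s(a, A) = (A + a)*(9 + A) = (9 + A)*(A + a))
(240 - 408)*s(D(E(3, 5)), 6) = (240 - 408)*(6² + 9*6 + 9*(-12 + 5) + 6*(-12 + 5)) = -168*(36 + 54 + 9*(-7) + 6*(-7)) = -168*(36 + 54 - 63 - 42) = -168*(-15) = 2520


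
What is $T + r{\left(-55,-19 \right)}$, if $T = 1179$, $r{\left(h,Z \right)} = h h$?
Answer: $4204$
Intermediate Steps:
$r{\left(h,Z \right)} = h^{2}$
$T + r{\left(-55,-19 \right)} = 1179 + \left(-55\right)^{2} = 1179 + 3025 = 4204$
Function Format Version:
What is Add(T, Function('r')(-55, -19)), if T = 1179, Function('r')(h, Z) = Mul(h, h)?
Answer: 4204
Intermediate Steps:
Function('r')(h, Z) = Pow(h, 2)
Add(T, Function('r')(-55, -19)) = Add(1179, Pow(-55, 2)) = Add(1179, 3025) = 4204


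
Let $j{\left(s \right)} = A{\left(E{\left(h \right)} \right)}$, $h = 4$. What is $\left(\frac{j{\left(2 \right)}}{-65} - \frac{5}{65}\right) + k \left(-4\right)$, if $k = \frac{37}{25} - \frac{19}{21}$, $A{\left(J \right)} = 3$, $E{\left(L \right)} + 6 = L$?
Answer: $- \frac{16544}{6825} \approx -2.424$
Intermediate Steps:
$E{\left(L \right)} = -6 + L$
$k = \frac{302}{525}$ ($k = 37 \cdot \frac{1}{25} - \frac{19}{21} = \frac{37}{25} - \frac{19}{21} = \frac{302}{525} \approx 0.57524$)
$j{\left(s \right)} = 3$
$\left(\frac{j{\left(2 \right)}}{-65} - \frac{5}{65}\right) + k \left(-4\right) = \left(\frac{3}{-65} - \frac{5}{65}\right) + \frac{302}{525} \left(-4\right) = \left(3 \left(- \frac{1}{65}\right) - \frac{1}{13}\right) - \frac{1208}{525} = \left(- \frac{3}{65} - \frac{1}{13}\right) - \frac{1208}{525} = - \frac{8}{65} - \frac{1208}{525} = - \frac{16544}{6825}$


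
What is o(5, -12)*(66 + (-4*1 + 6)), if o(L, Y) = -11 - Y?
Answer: 68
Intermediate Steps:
o(5, -12)*(66 + (-4*1 + 6)) = (-11 - 1*(-12))*(66 + (-4*1 + 6)) = (-11 + 12)*(66 + (-4 + 6)) = 1*(66 + 2) = 1*68 = 68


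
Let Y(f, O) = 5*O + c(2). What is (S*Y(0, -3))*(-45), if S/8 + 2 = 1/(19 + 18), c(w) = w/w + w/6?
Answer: -359160/37 ≈ -9707.0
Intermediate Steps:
c(w) = 1 + w/6 (c(w) = 1 + w*(⅙) = 1 + w/6)
S = -584/37 (S = -16 + 8/(19 + 18) = -16 + 8/37 = -584/37 ≈ -15.784)
Y(f, O) = 4/3 + 5*O (Y(f, O) = 5*O + (1 + (⅙)*2) = 5*O + (1 + ⅓) = 5*O + 4/3 = 4/3 + 5*O)
(S*Y(0, -3))*(-45) = -584*(4/3 + 5*(-3))/37*(-45) = -584*(4/3 - 15)/37*(-45) = -584/37*(-41/3)*(-45) = (23944/111)*(-45) = -359160/37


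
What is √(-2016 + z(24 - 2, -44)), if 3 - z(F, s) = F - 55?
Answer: 6*I*√55 ≈ 44.497*I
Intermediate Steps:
z(F, s) = 58 - F (z(F, s) = 3 - (F - 55) = 3 - (-55 + F) = 3 + (55 - F) = 58 - F)
√(-2016 + z(24 - 2, -44)) = √(-2016 + (58 - (24 - 2))) = √(-2016 + (58 - 1*22)) = √(-2016 + (58 - 22)) = √(-2016 + 36) = √(-1980) = 6*I*√55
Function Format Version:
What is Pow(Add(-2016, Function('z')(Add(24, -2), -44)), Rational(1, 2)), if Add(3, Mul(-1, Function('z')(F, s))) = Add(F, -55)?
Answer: Mul(6, I, Pow(55, Rational(1, 2))) ≈ Mul(44.497, I)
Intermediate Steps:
Function('z')(F, s) = Add(58, Mul(-1, F)) (Function('z')(F, s) = Add(3, Mul(-1, Add(F, -55))) = Add(3, Mul(-1, Add(-55, F))) = Add(3, Add(55, Mul(-1, F))) = Add(58, Mul(-1, F)))
Pow(Add(-2016, Function('z')(Add(24, -2), -44)), Rational(1, 2)) = Pow(Add(-2016, Add(58, Mul(-1, Add(24, -2)))), Rational(1, 2)) = Pow(Add(-2016, Add(58, Mul(-1, 22))), Rational(1, 2)) = Pow(Add(-2016, Add(58, -22)), Rational(1, 2)) = Pow(Add(-2016, 36), Rational(1, 2)) = Pow(-1980, Rational(1, 2)) = Mul(6, I, Pow(55, Rational(1, 2)))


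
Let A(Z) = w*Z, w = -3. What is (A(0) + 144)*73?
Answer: 10512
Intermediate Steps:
A(Z) = -3*Z
(A(0) + 144)*73 = (-3*0 + 144)*73 = (0 + 144)*73 = 144*73 = 10512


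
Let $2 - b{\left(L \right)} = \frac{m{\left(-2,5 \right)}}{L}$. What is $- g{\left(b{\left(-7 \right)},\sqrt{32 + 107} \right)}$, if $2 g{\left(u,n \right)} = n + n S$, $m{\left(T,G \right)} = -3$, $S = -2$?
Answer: $\frac{\sqrt{139}}{2} \approx 5.8949$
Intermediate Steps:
$b{\left(L \right)} = 2 + \frac{3}{L}$ ($b{\left(L \right)} = 2 - - \frac{3}{L} = 2 + \frac{3}{L}$)
$g{\left(u,n \right)} = - \frac{n}{2}$ ($g{\left(u,n \right)} = \frac{n + n \left(-2\right)}{2} = \frac{n - 2 n}{2} = \frac{\left(-1\right) n}{2} = - \frac{n}{2}$)
$- g{\left(b{\left(-7 \right)},\sqrt{32 + 107} \right)} = - \frac{\left(-1\right) \sqrt{32 + 107}}{2} = - \frac{\left(-1\right) \sqrt{139}}{2} = \frac{\sqrt{139}}{2}$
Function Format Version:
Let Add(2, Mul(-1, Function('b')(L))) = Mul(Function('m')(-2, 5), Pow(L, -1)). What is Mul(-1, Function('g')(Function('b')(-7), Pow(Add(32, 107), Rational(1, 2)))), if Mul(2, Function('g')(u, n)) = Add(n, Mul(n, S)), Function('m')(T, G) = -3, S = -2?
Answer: Mul(Rational(1, 2), Pow(139, Rational(1, 2))) ≈ 5.8949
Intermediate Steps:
Function('b')(L) = Add(2, Mul(3, Pow(L, -1))) (Function('b')(L) = Add(2, Mul(-1, Mul(-3, Pow(L, -1)))) = Add(2, Mul(3, Pow(L, -1))))
Function('g')(u, n) = Mul(Rational(-1, 2), n) (Function('g')(u, n) = Mul(Rational(1, 2), Add(n, Mul(n, -2))) = Mul(Rational(1, 2), Add(n, Mul(-2, n))) = Mul(Rational(1, 2), Mul(-1, n)) = Mul(Rational(-1, 2), n))
Mul(-1, Function('g')(Function('b')(-7), Pow(Add(32, 107), Rational(1, 2)))) = Mul(-1, Mul(Rational(-1, 2), Pow(Add(32, 107), Rational(1, 2)))) = Mul(-1, Mul(Rational(-1, 2), Pow(139, Rational(1, 2)))) = Mul(Rational(1, 2), Pow(139, Rational(1, 2)))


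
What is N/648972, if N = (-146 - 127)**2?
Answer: 8281/72108 ≈ 0.11484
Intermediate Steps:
N = 74529 (N = (-273)**2 = 74529)
N/648972 = 74529/648972 = 74529*(1/648972) = 8281/72108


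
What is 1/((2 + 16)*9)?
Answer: 1/162 ≈ 0.0061728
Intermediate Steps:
1/((2 + 16)*9) = 1/(18*9) = 1/162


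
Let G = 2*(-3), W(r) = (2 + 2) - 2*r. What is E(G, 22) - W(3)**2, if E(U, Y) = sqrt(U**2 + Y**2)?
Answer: -4 + 2*sqrt(130) ≈ 18.803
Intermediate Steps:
W(r) = 4 - 2*r
G = -6
E(G, 22) - W(3)**2 = sqrt((-6)**2 + 22**2) - (4 - 2*3)**2 = sqrt(36 + 484) - (4 - 6)**2 = sqrt(520) - 1*(-2)**2 = 2*sqrt(130) - 1*4 = 2*sqrt(130) - 4 = -4 + 2*sqrt(130)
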